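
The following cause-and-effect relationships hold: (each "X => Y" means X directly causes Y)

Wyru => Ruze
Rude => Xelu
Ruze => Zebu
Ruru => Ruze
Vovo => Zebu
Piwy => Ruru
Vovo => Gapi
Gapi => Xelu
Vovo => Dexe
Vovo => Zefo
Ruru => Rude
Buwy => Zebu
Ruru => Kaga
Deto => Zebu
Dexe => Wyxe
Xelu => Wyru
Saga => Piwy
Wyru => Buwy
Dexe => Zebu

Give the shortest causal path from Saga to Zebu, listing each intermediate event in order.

Saga → Piwy
Piwy → Ruru
Ruru → Ruze
Ruze → Zebu
Length: 4 steps.

Saga → Piwy → Ruru → Ruze → Zebu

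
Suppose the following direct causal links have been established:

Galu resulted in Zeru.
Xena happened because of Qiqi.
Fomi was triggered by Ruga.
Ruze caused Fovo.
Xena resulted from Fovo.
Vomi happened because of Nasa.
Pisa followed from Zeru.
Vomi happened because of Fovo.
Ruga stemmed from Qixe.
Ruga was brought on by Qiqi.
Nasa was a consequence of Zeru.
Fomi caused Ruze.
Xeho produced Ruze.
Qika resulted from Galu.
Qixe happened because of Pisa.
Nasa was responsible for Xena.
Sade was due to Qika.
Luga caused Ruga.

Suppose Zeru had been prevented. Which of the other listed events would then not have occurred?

Downstream of Zeru: Pisa, Nasa, Qixe, Ruga, Fomi, Ruze, Fovo, Xena, Vomi.
Of those, still caused via another path: Ruga, Fomi, Ruze, Fovo, Xena, Vomi.
The remainder have no surviving cause.

Nasa, Pisa, Qixe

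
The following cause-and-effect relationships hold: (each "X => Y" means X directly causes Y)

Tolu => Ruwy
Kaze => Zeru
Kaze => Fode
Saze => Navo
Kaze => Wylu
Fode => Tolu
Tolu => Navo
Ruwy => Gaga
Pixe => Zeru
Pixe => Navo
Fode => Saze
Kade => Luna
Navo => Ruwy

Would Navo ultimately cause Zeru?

Navo leads to Ruwy, Gaga; Zeru is not among them.

No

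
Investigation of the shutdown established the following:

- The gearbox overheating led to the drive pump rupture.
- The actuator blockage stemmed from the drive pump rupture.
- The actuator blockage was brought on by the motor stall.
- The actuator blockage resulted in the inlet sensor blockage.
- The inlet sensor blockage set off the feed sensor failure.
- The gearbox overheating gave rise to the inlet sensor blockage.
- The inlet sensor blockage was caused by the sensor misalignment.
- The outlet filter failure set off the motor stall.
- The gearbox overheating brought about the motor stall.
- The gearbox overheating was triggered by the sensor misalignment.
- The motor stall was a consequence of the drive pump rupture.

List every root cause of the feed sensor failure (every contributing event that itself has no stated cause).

the outlet filter failure, the sensor misalignment

Tracing upstream from the feed sensor failure: the feed sensor failure ← the inlet sensor blockage ← the sensor misalignment.
A separate upstream branch: the feed sensor failure ← the inlet sensor blockage ← the actuator blockage ← the motor stall ← the outlet filter failure.
Each of those chain origins has no stated cause.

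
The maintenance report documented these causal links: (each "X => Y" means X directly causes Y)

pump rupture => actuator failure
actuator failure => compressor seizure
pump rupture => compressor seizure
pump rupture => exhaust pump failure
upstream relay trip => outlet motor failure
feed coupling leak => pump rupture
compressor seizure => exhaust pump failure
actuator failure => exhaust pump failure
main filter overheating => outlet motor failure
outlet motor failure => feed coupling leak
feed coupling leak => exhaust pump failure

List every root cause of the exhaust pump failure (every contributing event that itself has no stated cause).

Tracing upstream from the exhaust pump failure: the exhaust pump failure ← the feed coupling leak ← the outlet motor failure ← the upstream relay trip.
A separate upstream branch: the exhaust pump failure ← the feed coupling leak ← the outlet motor failure ← the main filter overheating.
Each of those chain origins has no stated cause.

the main filter overheating, the upstream relay trip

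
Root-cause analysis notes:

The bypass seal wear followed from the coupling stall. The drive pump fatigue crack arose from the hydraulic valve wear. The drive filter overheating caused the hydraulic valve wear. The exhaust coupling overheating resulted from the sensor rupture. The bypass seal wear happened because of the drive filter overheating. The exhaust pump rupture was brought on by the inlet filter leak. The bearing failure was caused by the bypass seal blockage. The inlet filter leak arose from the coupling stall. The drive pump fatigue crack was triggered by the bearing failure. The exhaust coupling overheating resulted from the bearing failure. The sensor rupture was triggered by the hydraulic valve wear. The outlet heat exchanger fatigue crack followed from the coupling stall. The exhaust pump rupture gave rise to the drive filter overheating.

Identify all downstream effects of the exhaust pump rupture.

the bypass seal wear, the drive filter overheating, the drive pump fatigue crack, the exhaust coupling overheating, the hydraulic valve wear, the sensor rupture

Direct effects: the drive filter overheating.
2 steps out: the hydraulic valve wear, the bypass seal wear.
3 steps out: the sensor rupture, the drive pump fatigue crack.
4 steps out: the exhaust coupling overheating.
Not reachable from it: the coupling stall, the outlet heat exchanger fatigue crack, the inlet filter leak, the bypass seal blockage, the bearing failure.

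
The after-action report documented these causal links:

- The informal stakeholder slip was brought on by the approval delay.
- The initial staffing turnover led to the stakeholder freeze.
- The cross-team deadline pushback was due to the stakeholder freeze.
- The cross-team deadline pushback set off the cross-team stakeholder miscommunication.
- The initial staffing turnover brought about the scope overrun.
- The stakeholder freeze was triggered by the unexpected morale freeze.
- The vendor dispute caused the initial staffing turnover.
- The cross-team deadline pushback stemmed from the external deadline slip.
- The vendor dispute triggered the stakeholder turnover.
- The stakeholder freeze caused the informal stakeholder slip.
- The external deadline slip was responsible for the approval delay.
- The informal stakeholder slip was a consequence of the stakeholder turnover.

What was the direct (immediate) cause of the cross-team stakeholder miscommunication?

Upstream contributors include the vendor dispute, the initial staffing turnover, the unexpected morale freeze, the stakeholder freeze, the external deadline slip, but only the cross-team deadline pushback feeds directly into the cross-team stakeholder miscommunication.

the cross-team deadline pushback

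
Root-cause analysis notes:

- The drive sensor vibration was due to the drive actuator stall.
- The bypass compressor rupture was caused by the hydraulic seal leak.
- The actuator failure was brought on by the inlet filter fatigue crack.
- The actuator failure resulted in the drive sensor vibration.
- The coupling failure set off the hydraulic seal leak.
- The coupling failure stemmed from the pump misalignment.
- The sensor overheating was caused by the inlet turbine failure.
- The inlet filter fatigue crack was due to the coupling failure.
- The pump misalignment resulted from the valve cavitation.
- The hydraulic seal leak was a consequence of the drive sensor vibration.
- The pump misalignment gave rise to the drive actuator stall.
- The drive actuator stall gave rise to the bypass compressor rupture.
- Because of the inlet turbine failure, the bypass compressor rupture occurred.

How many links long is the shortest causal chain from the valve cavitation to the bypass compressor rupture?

Shortest chain: the valve cavitation → the pump misalignment → the drive actuator stall → the bypass compressor rupture.

3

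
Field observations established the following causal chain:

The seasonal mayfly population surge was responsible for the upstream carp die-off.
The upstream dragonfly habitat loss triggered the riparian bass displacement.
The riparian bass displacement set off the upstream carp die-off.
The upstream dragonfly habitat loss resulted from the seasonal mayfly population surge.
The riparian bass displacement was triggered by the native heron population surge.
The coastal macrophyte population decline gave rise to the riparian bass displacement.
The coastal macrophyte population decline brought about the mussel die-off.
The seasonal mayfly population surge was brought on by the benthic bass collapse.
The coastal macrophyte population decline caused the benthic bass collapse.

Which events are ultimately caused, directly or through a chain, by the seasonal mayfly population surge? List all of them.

Direct effects: the upstream dragonfly habitat loss, the upstream carp die-off.
2 steps out: the riparian bass displacement.
Not reachable from it: the coastal macrophyte population decline, the mussel die-off, the benthic bass collapse, the native heron population surge.

the riparian bass displacement, the upstream carp die-off, the upstream dragonfly habitat loss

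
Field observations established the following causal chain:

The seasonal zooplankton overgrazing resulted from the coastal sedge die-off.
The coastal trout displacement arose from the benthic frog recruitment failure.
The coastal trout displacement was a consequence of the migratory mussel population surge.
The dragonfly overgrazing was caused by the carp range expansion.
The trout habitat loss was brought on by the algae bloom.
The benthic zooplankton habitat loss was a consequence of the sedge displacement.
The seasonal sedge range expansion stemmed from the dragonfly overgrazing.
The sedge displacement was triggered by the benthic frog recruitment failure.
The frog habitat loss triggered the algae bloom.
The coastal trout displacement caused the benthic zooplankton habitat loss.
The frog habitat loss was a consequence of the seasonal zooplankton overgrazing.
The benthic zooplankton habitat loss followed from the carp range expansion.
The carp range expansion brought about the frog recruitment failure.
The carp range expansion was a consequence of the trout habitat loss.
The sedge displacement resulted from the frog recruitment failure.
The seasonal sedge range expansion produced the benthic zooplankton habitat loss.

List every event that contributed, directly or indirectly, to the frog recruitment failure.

the algae bloom, the carp range expansion, the coastal sedge die-off, the frog habitat loss, the seasonal zooplankton overgrazing, the trout habitat loss

Immediate cause of the frog recruitment failure: the carp range expansion.
Further upstream: the coastal sedge die-off, the seasonal zooplankton overgrazing, the frog habitat loss, the algae bloom, the trout habitat loss.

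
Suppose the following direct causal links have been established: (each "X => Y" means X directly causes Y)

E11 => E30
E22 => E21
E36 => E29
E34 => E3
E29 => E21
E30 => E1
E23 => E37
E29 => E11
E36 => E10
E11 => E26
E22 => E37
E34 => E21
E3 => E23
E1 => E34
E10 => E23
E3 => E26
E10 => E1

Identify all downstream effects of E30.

Direct effects: E1.
2 steps out: E34.
3 steps out: E3, E21.
4 steps out: E23, E26.
5 steps out: E37.
Not reachable from it: E36, E10, E29, E11, E22.

E1, E21, E23, E26, E3, E34, E37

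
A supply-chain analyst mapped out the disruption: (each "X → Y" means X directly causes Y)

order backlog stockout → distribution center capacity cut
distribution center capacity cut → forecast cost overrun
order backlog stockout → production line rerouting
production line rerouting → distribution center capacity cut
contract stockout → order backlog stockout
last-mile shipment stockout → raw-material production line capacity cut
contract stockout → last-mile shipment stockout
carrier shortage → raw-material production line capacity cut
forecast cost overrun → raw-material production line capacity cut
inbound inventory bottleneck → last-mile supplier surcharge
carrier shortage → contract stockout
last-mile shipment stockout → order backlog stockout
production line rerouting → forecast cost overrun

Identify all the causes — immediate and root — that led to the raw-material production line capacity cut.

the carrier shortage, the contract stockout, the distribution center capacity cut, the forecast cost overrun, the last-mile shipment stockout, the order backlog stockout, the production line rerouting

Immediate causes of the raw-material production line capacity cut: the carrier shortage, the last-mile shipment stockout, the forecast cost overrun.
Further upstream: the contract stockout, the order backlog stockout, the production line rerouting, the distribution center capacity cut.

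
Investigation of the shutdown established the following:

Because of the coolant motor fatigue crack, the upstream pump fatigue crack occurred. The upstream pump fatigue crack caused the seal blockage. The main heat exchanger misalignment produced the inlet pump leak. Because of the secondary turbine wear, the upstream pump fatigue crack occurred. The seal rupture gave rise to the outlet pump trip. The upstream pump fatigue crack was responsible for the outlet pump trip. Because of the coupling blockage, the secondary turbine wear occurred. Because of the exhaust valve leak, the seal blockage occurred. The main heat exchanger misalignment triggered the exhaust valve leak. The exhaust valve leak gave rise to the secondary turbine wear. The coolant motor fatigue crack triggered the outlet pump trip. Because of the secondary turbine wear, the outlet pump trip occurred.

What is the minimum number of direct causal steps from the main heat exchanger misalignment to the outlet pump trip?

3

Shortest chain: the main heat exchanger misalignment → the exhaust valve leak → the secondary turbine wear → the outlet pump trip.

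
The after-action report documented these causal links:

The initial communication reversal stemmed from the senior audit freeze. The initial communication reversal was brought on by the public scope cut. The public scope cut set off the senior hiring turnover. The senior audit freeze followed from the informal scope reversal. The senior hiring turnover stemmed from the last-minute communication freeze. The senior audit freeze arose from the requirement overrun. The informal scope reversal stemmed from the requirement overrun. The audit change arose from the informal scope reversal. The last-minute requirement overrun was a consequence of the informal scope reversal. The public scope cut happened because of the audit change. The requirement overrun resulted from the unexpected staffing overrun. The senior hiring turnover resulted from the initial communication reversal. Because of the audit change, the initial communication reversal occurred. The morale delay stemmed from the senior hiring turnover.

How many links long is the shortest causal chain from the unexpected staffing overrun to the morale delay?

Shortest chain: the unexpected staffing overrun → the requirement overrun → the senior audit freeze → the initial communication reversal → the senior hiring turnover → the morale delay.

5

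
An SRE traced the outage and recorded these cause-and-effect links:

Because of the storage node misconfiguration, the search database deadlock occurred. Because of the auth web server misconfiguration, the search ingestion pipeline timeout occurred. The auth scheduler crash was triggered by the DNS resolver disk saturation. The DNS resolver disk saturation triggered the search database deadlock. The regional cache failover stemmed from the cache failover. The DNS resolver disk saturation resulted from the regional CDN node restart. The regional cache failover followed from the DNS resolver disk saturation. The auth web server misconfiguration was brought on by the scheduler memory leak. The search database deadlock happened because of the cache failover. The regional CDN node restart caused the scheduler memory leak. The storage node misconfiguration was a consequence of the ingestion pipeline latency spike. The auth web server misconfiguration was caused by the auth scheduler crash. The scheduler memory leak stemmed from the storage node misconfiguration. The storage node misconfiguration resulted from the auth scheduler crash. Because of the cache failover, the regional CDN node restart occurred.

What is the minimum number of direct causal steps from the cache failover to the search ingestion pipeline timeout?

Shortest chain: the cache failover → the regional CDN node restart → the scheduler memory leak → the auth web server misconfiguration → the search ingestion pipeline timeout.

4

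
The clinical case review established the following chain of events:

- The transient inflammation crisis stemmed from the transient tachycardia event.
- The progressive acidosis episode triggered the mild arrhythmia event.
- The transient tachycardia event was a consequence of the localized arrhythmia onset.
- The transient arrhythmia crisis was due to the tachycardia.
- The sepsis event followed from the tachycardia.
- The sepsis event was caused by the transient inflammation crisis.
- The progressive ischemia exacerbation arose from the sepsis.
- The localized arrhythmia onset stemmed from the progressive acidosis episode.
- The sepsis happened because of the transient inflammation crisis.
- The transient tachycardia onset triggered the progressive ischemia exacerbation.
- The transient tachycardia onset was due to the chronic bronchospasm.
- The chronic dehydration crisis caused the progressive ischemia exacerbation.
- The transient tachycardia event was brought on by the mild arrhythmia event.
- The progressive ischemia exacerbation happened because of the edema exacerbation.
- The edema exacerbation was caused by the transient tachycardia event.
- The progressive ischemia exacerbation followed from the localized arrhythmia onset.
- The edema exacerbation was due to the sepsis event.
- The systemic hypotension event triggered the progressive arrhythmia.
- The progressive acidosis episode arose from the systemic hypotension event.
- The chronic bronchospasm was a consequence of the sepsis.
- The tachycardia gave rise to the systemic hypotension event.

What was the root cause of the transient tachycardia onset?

the tachycardia

Tracing upstream from the transient tachycardia onset: the transient tachycardia onset ← the chronic bronchospasm ← the sepsis ← the transient inflammation crisis ← the transient tachycardia event ← the mild arrhythmia event ← the progressive acidosis episode ← the systemic hypotension event ← the tachycardia.
The tachycardia has no stated cause, so it is the root.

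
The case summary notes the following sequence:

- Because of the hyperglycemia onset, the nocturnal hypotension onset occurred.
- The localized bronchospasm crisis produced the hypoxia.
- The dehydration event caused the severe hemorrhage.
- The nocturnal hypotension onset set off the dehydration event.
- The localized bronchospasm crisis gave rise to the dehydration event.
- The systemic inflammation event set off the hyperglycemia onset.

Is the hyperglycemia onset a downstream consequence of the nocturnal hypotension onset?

No

The nocturnal hypotension onset leads to the dehydration event, the severe hemorrhage; the hyperglycemia onset is not among them.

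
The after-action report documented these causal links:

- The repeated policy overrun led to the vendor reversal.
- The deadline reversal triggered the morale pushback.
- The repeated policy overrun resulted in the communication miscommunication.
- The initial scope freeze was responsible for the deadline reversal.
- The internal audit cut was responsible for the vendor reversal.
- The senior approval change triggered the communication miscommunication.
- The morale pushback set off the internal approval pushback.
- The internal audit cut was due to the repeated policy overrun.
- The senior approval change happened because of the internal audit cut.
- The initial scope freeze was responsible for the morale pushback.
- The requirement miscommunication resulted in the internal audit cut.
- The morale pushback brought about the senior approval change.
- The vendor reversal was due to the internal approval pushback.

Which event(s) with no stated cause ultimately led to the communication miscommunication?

Tracing upstream from the communication miscommunication: the communication miscommunication ← the senior approval change ← the internal audit cut ← the requirement miscommunication.
A separate upstream branch: the communication miscommunication ← the repeated policy overrun.
A separate upstream branch: the communication miscommunication ← the senior approval change ← the morale pushback ← the initial scope freeze.
Each of those chain origins has no stated cause.

the initial scope freeze, the repeated policy overrun, the requirement miscommunication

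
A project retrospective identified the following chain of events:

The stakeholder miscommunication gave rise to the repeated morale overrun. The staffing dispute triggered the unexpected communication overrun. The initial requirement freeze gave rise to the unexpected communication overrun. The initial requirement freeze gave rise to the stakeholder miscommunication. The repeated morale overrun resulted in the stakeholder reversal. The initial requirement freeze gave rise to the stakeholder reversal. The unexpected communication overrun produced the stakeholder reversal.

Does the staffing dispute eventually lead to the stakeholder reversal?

Yes

There is a causal chain: the staffing dispute → the unexpected communication overrun → the stakeholder reversal.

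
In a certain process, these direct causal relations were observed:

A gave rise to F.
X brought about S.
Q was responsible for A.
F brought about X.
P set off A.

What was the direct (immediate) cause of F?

Upstream contributors include Q, P, but only A feeds directly into F.

A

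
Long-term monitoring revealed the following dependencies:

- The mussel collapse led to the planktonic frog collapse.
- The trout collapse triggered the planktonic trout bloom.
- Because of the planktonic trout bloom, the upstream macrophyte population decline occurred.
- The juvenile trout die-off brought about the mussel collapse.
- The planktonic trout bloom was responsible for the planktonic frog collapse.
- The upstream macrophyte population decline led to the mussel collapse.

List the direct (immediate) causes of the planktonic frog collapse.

the mussel collapse, the planktonic trout bloom

Upstream contributors include the juvenile trout die-off, the trout collapse, the upstream macrophyte population decline, but only the mussel collapse, the planktonic trout bloom feed directly into the planktonic frog collapse.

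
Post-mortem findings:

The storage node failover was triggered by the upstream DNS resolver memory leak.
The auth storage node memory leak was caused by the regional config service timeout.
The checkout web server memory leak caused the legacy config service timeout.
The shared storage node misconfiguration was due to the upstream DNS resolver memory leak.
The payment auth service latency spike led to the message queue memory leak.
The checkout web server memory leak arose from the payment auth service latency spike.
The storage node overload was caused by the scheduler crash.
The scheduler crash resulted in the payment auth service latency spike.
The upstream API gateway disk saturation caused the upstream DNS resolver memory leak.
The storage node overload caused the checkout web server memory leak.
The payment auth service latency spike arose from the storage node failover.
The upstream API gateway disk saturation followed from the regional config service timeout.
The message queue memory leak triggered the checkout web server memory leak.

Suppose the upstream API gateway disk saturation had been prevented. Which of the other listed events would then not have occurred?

Downstream of the upstream API gateway disk saturation: the upstream DNS resolver memory leak, the shared storage node misconfiguration, the storage node failover, the payment auth service latency spike, the message queue memory leak, the checkout web server memory leak, the legacy config service timeout.
Of those, still caused via another path: the payment auth service latency spike, the message queue memory leak, the checkout web server memory leak, the legacy config service timeout.
The remainder have no surviving cause.

the shared storage node misconfiguration, the storage node failover, the upstream DNS resolver memory leak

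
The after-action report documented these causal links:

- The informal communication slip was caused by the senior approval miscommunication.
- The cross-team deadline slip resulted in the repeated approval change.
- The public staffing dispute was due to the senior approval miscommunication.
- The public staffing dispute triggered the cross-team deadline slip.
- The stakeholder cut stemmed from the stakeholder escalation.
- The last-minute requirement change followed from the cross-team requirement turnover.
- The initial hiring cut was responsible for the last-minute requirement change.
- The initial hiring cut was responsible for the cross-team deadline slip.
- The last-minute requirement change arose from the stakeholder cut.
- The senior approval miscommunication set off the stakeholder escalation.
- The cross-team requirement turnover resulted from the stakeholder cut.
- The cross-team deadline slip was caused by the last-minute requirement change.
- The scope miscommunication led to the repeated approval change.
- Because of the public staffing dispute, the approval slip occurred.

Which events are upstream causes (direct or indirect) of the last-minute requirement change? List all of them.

Immediate causes of the last-minute requirement change: the stakeholder cut, the cross-team requirement turnover, the initial hiring cut.
Further upstream: the senior approval miscommunication, the stakeholder escalation.

the cross-team requirement turnover, the initial hiring cut, the senior approval miscommunication, the stakeholder cut, the stakeholder escalation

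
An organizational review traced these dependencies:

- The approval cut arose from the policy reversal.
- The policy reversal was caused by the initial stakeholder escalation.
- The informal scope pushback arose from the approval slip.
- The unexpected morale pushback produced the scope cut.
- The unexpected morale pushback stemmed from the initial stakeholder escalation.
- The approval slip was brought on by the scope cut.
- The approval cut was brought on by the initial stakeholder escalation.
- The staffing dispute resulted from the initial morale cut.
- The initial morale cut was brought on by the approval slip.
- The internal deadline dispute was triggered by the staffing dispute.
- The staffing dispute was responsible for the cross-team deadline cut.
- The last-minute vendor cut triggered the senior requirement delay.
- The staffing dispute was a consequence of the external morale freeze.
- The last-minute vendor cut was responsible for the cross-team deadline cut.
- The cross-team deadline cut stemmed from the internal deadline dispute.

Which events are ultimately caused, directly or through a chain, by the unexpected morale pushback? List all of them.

Direct effects: the scope cut.
2 steps out: the approval slip.
3 steps out: the initial morale cut, the informal scope pushback.
4 steps out: the staffing dispute.
5 steps out: the internal deadline dispute, the cross-team deadline cut.
Not reachable from it: the initial stakeholder escalation, the external morale freeze, the last-minute vendor cut, the policy reversal, the senior requirement delay, the approval cut.

the approval slip, the cross-team deadline cut, the informal scope pushback, the initial morale cut, the internal deadline dispute, the scope cut, the staffing dispute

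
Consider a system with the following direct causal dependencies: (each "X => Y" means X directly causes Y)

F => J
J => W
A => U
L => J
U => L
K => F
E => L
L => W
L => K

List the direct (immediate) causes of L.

Upstream contributors include A, but only E, U feed directly into L.

E, U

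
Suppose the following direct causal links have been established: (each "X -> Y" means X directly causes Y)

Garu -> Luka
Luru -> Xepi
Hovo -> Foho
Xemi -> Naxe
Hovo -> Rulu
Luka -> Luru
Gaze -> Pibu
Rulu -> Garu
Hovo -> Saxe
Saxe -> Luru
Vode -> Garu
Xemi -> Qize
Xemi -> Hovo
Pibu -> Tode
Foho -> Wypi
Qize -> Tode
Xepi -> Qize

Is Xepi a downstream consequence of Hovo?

Yes

There is a causal chain: Hovo → Saxe → Luru → Xepi.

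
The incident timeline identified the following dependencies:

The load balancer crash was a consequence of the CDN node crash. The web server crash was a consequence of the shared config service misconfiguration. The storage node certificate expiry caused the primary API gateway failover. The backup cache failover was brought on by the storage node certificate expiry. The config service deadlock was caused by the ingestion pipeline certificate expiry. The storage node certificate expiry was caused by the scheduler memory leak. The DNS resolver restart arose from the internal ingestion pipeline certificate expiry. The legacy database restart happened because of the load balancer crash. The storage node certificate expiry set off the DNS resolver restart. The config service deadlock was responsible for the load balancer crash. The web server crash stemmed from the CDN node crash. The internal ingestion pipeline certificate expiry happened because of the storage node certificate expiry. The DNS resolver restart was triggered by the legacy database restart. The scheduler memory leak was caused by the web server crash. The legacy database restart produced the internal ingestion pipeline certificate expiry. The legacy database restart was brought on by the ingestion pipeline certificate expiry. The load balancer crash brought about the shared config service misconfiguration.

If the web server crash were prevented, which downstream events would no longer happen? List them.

the backup cache failover, the primary API gateway failover, the scheduler memory leak, the storage node certificate expiry

Downstream of the web server crash: the scheduler memory leak, the storage node certificate expiry, the internal ingestion pipeline certificate expiry, the DNS resolver restart, the backup cache failover, the primary API gateway failover.
Of those, still caused via another path: the internal ingestion pipeline certificate expiry, the DNS resolver restart.
The remainder have no surviving cause.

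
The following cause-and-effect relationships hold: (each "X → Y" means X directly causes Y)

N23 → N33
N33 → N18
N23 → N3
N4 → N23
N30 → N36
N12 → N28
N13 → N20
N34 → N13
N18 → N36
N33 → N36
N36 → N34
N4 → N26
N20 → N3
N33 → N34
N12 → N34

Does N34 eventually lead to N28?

No

N34 leads to N13, N20, N3; N28 is not among them.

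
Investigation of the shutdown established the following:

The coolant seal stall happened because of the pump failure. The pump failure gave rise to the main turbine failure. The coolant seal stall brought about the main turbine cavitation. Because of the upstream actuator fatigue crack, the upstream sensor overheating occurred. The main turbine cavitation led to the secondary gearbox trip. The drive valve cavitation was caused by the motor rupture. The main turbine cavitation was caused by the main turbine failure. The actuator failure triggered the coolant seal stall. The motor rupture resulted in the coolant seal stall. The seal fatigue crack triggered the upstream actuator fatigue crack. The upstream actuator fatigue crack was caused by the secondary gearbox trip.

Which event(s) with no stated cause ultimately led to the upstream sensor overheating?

the actuator failure, the motor rupture, the pump failure, the seal fatigue crack

Tracing upstream from the upstream sensor overheating: the upstream sensor overheating ← the upstream actuator fatigue crack ← the secondary gearbox trip ← the main turbine cavitation ← the coolant seal stall ← the motor rupture.
A separate upstream branch: the upstream sensor overheating ← the upstream actuator fatigue crack ← the secondary gearbox trip ← the main turbine cavitation ← the main turbine failure ← the pump failure.
A separate upstream branch: the upstream sensor overheating ← the upstream actuator fatigue crack ← the secondary gearbox trip ← the main turbine cavitation ← the coolant seal stall ← the actuator failure.
A separate upstream branch: the upstream sensor overheating ← the upstream actuator fatigue crack ← the seal fatigue crack.
Each of those chain origins has no stated cause.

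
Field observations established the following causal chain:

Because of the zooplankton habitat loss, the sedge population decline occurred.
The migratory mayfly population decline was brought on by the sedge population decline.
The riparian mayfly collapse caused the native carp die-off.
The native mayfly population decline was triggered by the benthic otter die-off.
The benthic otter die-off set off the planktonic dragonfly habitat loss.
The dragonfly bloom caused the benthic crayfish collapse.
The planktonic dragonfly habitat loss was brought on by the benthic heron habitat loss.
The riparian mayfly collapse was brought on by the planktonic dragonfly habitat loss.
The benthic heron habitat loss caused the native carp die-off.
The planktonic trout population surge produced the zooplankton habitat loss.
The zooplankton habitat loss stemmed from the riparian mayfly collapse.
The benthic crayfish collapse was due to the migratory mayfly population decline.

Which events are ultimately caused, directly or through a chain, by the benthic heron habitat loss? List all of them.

the benthic crayfish collapse, the migratory mayfly population decline, the native carp die-off, the planktonic dragonfly habitat loss, the riparian mayfly collapse, the sedge population decline, the zooplankton habitat loss

Direct effects: the planktonic dragonfly habitat loss, the native carp die-off.
2 steps out: the riparian mayfly collapse.
3 steps out: the zooplankton habitat loss.
4 steps out: the sedge population decline.
5 steps out: the migratory mayfly population decline.
6 steps out: the benthic crayfish collapse.
Not reachable from it: the benthic otter die-off, the planktonic trout population surge, the native mayfly population decline, the dragonfly bloom.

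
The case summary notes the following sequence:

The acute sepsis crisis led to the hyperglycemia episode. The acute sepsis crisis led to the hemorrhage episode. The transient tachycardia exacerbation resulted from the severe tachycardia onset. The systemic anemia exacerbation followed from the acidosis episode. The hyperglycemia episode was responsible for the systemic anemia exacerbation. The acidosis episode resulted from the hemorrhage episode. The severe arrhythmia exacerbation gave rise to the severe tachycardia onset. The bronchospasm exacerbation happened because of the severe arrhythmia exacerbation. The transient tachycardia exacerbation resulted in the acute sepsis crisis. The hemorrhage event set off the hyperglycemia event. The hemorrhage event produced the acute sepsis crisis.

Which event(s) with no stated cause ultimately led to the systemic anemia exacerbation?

the hemorrhage event, the severe arrhythmia exacerbation

Tracing upstream from the systemic anemia exacerbation: the systemic anemia exacerbation ← the hyperglycemia episode ← the acute sepsis crisis ← the transient tachycardia exacerbation ← the severe tachycardia onset ← the severe arrhythmia exacerbation.
A separate upstream branch: the systemic anemia exacerbation ← the hyperglycemia episode ← the acute sepsis crisis ← the hemorrhage event.
Each of those chain origins has no stated cause.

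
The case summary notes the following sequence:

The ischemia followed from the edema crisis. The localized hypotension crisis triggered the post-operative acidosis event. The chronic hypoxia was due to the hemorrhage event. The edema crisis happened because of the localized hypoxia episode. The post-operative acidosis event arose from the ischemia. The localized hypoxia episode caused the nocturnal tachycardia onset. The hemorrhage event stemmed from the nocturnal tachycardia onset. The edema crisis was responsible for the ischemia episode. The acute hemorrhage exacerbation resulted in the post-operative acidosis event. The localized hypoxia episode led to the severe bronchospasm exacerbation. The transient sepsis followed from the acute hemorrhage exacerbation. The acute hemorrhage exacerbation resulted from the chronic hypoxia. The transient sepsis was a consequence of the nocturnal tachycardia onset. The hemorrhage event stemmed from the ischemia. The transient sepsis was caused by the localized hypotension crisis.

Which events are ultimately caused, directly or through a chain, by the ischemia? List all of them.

Direct effects: the hemorrhage event, the post-operative acidosis event.
2 steps out: the chronic hypoxia.
3 steps out: the acute hemorrhage exacerbation.
4 steps out: the transient sepsis.
Not reachable from it: the localized hypoxia episode, the edema crisis, the nocturnal tachycardia onset, the ischemia episode, the severe bronchospasm exacerbation, the localized hypotension crisis.

the acute hemorrhage exacerbation, the chronic hypoxia, the hemorrhage event, the post-operative acidosis event, the transient sepsis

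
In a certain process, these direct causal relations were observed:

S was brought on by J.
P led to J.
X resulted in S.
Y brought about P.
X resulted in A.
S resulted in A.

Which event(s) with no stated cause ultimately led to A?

Tracing upstream from A: A ← S ← J ← P ← Y.
A separate upstream branch: A ← X.
Each of those chain origins has no stated cause.

X, Y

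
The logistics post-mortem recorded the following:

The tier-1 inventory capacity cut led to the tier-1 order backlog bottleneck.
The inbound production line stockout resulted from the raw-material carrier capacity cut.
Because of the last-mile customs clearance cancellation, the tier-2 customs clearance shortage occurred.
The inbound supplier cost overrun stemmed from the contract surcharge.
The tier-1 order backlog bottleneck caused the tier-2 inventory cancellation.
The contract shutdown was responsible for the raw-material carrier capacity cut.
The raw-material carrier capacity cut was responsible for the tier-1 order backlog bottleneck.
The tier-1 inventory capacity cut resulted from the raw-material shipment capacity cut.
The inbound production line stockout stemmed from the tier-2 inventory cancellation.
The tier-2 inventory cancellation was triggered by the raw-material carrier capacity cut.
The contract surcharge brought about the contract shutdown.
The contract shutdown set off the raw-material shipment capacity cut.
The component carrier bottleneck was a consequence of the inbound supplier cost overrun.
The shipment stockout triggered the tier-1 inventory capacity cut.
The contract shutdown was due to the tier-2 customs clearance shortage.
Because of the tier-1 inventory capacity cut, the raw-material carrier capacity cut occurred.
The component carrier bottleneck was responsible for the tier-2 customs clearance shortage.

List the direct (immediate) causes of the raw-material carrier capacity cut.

the contract shutdown, the tier-1 inventory capacity cut

Upstream contributors include the contract surcharge, the shipment stockout, the inbound supplier cost overrun, the last-mile customs clearance cancellation, the component carrier bottleneck, the tier-2 customs clearance shortage, the raw-material shipment capacity cut, but only the contract shutdown, the tier-1 inventory capacity cut feed directly into the raw-material carrier capacity cut.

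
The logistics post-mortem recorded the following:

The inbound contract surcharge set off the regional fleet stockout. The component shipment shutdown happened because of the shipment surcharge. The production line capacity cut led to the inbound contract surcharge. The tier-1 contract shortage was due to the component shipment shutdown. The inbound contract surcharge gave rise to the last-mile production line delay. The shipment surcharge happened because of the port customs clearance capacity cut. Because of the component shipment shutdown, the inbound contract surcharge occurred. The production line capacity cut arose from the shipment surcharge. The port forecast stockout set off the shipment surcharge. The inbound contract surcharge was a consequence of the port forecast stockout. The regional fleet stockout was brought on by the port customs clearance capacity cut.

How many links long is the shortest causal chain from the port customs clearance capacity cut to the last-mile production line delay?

Shortest chain: the port customs clearance capacity cut → the shipment surcharge → the production line capacity cut → the inbound contract surcharge → the last-mile production line delay.

4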